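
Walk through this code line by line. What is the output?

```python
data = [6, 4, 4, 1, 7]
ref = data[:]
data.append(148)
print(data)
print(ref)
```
[6, 4, 4, 1, 7, 148]
[6, 4, 4, 1, 7]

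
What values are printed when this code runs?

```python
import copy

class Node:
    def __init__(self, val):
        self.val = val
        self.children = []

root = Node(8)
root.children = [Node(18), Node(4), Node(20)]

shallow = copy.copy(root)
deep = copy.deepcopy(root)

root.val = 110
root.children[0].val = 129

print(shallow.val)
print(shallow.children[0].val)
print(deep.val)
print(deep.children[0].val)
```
8
129
8
18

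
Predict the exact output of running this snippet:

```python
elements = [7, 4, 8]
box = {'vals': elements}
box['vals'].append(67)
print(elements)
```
[7, 4, 8, 67]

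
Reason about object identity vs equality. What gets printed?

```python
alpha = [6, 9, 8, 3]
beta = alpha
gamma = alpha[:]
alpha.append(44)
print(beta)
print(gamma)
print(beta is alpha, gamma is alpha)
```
[6, 9, 8, 3, 44]
[6, 9, 8, 3]
True False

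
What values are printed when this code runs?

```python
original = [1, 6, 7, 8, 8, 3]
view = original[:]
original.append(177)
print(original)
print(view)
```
[1, 6, 7, 8, 8, 3, 177]
[1, 6, 7, 8, 8, 3]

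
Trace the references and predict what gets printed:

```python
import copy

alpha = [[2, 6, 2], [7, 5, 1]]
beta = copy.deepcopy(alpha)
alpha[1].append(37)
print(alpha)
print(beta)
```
[[2, 6, 2], [7, 5, 1, 37]]
[[2, 6, 2], [7, 5, 1]]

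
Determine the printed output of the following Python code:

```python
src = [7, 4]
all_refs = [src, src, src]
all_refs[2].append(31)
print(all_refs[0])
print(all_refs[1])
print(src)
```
[7, 4, 31]
[7, 4, 31]
[7, 4, 31]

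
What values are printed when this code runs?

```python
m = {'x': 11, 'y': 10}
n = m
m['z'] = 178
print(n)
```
{'x': 11, 'y': 10, 'z': 178}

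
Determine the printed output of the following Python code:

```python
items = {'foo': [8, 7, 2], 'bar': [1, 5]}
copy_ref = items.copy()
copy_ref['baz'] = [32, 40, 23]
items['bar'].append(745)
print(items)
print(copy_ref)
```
{'foo': [8, 7, 2], 'bar': [1, 5, 745]}
{'foo': [8, 7, 2], 'bar': [1, 5, 745], 'baz': [32, 40, 23]}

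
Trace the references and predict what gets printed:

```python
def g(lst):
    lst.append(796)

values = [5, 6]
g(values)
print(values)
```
[5, 6, 796]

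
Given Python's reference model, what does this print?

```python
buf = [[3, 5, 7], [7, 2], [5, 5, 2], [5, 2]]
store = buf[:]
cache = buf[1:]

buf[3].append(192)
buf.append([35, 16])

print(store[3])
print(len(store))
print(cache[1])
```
[5, 2, 192]
4
[5, 5, 2]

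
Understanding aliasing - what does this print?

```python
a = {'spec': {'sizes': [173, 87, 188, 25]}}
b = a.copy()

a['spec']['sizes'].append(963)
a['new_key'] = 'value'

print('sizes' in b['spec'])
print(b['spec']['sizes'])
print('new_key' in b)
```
True
[173, 87, 188, 25, 963]
False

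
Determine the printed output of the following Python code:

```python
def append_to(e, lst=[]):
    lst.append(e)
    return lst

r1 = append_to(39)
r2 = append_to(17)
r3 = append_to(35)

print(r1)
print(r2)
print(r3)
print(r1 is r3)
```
[39, 17, 35]
[39, 17, 35]
[39, 17, 35]
True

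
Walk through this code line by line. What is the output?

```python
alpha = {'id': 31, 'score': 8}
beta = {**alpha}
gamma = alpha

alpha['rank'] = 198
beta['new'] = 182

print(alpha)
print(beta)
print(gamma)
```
{'id': 31, 'score': 8, 'rank': 198}
{'id': 31, 'score': 8, 'new': 182}
{'id': 31, 'score': 8, 'rank': 198}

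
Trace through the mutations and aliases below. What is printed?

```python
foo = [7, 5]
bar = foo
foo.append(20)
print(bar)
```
[7, 5, 20]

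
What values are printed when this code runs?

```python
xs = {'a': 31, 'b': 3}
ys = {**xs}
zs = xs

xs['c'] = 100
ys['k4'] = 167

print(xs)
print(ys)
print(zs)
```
{'a': 31, 'b': 3, 'c': 100}
{'a': 31, 'b': 3, 'k4': 167}
{'a': 31, 'b': 3, 'c': 100}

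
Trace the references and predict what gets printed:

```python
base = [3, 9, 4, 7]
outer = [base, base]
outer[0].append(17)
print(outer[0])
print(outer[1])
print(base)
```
[3, 9, 4, 7, 17]
[3, 9, 4, 7, 17]
[3, 9, 4, 7, 17]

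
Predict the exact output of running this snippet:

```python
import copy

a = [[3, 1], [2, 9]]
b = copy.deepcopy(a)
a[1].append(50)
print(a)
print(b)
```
[[3, 1], [2, 9, 50]]
[[3, 1], [2, 9]]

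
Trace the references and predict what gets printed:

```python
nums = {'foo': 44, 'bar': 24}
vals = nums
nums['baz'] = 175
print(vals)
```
{'foo': 44, 'bar': 24, 'baz': 175}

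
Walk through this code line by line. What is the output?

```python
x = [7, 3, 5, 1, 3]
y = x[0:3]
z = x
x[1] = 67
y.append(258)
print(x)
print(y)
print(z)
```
[7, 67, 5, 1, 3]
[7, 3, 5, 258]
[7, 67, 5, 1, 3]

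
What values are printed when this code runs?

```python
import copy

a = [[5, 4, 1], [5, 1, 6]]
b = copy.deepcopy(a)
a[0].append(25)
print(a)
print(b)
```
[[5, 4, 1, 25], [5, 1, 6]]
[[5, 4, 1], [5, 1, 6]]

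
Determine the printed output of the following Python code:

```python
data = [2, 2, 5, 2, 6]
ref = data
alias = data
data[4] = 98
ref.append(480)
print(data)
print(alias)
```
[2, 2, 5, 2, 98, 480]
[2, 2, 5, 2, 98, 480]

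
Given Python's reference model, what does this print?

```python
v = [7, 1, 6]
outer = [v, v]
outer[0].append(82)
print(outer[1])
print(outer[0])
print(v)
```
[7, 1, 6, 82]
[7, 1, 6, 82]
[7, 1, 6, 82]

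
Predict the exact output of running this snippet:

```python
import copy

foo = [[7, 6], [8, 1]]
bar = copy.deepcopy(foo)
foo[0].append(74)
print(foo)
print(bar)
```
[[7, 6, 74], [8, 1]]
[[7, 6], [8, 1]]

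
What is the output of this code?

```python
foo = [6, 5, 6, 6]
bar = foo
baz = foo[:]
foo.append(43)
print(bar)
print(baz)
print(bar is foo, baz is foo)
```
[6, 5, 6, 6, 43]
[6, 5, 6, 6]
True False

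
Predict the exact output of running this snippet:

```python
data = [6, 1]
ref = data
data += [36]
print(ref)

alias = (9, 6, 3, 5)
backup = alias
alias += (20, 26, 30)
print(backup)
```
[6, 1, 36]
(9, 6, 3, 5)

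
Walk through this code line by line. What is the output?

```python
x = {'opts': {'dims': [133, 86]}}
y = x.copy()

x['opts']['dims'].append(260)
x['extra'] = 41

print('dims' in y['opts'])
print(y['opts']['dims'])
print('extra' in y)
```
True
[133, 86, 260]
False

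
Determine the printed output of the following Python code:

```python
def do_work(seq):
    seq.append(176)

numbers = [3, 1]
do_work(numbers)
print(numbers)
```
[3, 1, 176]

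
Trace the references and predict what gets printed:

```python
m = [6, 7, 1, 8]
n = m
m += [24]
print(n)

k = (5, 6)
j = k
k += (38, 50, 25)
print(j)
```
[6, 7, 1, 8, 24]
(5, 6)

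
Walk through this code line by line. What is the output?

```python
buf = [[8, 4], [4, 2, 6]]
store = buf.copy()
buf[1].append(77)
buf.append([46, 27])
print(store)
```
[[8, 4], [4, 2, 6, 77]]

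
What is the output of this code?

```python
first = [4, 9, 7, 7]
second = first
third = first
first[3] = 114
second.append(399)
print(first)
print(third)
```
[4, 9, 7, 114, 399]
[4, 9, 7, 114, 399]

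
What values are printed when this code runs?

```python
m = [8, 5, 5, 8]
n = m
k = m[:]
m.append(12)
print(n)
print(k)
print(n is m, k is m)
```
[8, 5, 5, 8, 12]
[8, 5, 5, 8]
True False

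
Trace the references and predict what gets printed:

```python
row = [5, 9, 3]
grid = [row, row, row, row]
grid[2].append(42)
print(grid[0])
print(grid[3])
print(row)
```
[5, 9, 3, 42]
[5, 9, 3, 42]
[5, 9, 3, 42]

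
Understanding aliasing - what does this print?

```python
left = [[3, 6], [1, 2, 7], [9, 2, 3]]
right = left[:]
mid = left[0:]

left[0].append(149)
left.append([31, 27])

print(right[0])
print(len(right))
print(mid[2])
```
[3, 6, 149]
3
[9, 2, 3]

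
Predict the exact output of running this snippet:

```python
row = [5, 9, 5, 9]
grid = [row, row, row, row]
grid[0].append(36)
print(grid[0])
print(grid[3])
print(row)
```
[5, 9, 5, 9, 36]
[5, 9, 5, 9, 36]
[5, 9, 5, 9, 36]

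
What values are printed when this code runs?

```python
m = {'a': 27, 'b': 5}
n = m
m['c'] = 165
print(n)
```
{'a': 27, 'b': 5, 'c': 165}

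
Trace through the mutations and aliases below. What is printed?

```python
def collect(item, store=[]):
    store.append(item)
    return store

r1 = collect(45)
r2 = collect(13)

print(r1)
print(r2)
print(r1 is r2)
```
[45, 13]
[45, 13]
True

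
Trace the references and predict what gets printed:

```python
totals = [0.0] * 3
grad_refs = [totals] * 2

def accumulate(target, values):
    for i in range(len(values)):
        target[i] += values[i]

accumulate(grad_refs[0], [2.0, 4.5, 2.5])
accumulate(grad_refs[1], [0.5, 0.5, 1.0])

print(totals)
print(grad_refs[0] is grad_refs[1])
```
[2.5, 5.0, 3.5]
True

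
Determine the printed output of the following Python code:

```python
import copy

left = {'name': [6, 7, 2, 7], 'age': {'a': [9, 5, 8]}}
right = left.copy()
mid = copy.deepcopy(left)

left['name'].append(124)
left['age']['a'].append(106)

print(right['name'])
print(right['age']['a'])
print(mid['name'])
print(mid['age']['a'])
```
[6, 7, 2, 7, 124]
[9, 5, 8, 106]
[6, 7, 2, 7]
[9, 5, 8]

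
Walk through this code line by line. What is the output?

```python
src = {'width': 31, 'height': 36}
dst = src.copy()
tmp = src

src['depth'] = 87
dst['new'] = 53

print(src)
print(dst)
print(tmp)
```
{'width': 31, 'height': 36, 'depth': 87}
{'width': 31, 'height': 36, 'new': 53}
{'width': 31, 'height': 36, 'depth': 87}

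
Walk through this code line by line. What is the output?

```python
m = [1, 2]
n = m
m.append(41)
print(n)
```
[1, 2, 41]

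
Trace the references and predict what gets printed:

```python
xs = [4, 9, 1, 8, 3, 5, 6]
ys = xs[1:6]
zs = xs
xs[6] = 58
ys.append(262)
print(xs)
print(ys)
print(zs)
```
[4, 9, 1, 8, 3, 5, 58]
[9, 1, 8, 3, 5, 262]
[4, 9, 1, 8, 3, 5, 58]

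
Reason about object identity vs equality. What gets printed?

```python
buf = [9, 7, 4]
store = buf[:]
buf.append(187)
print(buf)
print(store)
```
[9, 7, 4, 187]
[9, 7, 4]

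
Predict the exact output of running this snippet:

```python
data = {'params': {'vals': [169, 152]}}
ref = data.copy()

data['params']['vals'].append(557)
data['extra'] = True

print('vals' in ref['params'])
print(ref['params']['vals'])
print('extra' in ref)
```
True
[169, 152, 557]
False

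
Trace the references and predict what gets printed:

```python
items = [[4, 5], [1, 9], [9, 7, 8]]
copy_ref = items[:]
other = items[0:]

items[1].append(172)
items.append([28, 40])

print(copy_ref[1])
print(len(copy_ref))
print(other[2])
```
[1, 9, 172]
3
[9, 7, 8]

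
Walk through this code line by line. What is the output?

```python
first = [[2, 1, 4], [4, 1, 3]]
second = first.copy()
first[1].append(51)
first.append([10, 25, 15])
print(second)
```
[[2, 1, 4], [4, 1, 3, 51]]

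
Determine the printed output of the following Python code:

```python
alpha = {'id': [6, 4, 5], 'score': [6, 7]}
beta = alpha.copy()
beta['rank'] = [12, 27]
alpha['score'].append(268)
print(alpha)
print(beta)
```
{'id': [6, 4, 5], 'score': [6, 7, 268]}
{'id': [6, 4, 5], 'score': [6, 7, 268], 'rank': [12, 27]}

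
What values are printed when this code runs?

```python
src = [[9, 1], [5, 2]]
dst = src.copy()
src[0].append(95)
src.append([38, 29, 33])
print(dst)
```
[[9, 1, 95], [5, 2]]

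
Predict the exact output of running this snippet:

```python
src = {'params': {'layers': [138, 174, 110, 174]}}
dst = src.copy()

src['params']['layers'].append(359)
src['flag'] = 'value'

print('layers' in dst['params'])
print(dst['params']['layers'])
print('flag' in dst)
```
True
[138, 174, 110, 174, 359]
False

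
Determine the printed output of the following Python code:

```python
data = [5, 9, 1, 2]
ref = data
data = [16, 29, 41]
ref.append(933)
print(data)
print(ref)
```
[16, 29, 41]
[5, 9, 1, 2, 933]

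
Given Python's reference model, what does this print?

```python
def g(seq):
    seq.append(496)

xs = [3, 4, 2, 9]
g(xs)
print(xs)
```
[3, 4, 2, 9, 496]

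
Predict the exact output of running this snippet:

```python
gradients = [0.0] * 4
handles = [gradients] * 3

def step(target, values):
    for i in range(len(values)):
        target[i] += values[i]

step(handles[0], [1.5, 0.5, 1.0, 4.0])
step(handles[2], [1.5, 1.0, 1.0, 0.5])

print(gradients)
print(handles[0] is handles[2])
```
[3.0, 1.5, 2.0, 4.5]
True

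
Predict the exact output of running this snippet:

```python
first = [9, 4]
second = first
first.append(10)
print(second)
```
[9, 4, 10]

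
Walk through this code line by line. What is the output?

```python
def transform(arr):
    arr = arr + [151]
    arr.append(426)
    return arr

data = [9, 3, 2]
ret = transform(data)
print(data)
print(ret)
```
[9, 3, 2]
[9, 3, 2, 151, 426]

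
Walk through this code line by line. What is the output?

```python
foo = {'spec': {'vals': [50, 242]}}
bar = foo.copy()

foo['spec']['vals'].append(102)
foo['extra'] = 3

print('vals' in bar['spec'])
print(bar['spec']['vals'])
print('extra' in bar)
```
True
[50, 242, 102]
False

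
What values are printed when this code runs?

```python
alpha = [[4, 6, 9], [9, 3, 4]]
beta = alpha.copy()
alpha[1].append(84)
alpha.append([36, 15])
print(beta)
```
[[4, 6, 9], [9, 3, 4, 84]]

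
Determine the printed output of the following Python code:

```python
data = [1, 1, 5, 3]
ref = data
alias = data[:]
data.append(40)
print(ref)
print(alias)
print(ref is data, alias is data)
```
[1, 1, 5, 3, 40]
[1, 1, 5, 3]
True False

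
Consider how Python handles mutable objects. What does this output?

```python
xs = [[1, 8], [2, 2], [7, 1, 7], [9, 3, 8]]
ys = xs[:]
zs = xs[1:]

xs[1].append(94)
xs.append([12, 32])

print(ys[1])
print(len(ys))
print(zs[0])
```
[2, 2, 94]
4
[2, 2, 94]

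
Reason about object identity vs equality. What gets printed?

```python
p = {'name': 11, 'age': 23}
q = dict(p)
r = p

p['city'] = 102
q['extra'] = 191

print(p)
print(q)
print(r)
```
{'name': 11, 'age': 23, 'city': 102}
{'name': 11, 'age': 23, 'extra': 191}
{'name': 11, 'age': 23, 'city': 102}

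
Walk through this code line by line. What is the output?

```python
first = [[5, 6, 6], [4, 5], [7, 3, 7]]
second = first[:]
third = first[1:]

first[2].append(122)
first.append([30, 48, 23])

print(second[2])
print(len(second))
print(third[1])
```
[7, 3, 7, 122]
3
[7, 3, 7, 122]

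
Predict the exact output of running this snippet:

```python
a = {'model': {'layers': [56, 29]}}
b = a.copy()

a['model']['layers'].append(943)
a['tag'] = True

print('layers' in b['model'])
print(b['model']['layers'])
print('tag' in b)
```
True
[56, 29, 943]
False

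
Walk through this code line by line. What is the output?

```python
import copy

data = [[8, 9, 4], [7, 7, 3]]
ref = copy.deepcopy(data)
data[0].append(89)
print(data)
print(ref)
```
[[8, 9, 4, 89], [7, 7, 3]]
[[8, 9, 4], [7, 7, 3]]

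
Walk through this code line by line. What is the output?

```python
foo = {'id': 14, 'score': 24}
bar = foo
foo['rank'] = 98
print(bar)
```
{'id': 14, 'score': 24, 'rank': 98}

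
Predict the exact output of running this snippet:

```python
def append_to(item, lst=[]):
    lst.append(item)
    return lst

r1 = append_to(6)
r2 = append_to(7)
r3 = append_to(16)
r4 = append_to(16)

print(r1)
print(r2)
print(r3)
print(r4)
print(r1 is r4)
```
[6, 7, 16, 16]
[6, 7, 16, 16]
[6, 7, 16, 16]
[6, 7, 16, 16]
True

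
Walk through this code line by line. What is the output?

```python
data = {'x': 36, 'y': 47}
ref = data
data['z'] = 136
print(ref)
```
{'x': 36, 'y': 47, 'z': 136}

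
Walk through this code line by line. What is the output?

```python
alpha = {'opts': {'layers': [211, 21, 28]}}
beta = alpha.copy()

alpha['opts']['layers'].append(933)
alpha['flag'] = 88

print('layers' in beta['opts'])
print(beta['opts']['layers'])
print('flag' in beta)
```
True
[211, 21, 28, 933]
False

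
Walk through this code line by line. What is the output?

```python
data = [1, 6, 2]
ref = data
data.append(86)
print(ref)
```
[1, 6, 2, 86]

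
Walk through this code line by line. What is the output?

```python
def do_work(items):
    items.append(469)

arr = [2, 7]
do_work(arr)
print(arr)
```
[2, 7, 469]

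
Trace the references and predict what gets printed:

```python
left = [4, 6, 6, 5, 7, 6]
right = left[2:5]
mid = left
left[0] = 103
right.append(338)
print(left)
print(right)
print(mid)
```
[103, 6, 6, 5, 7, 6]
[6, 5, 7, 338]
[103, 6, 6, 5, 7, 6]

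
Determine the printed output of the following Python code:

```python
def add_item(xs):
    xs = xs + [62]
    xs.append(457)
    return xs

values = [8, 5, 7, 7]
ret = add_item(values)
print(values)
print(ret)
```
[8, 5, 7, 7]
[8, 5, 7, 7, 62, 457]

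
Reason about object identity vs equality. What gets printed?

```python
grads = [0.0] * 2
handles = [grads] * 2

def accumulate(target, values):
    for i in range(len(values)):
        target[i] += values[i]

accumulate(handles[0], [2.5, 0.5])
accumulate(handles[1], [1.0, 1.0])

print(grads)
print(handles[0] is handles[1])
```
[3.5, 1.5]
True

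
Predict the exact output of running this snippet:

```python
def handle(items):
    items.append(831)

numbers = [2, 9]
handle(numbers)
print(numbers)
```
[2, 9, 831]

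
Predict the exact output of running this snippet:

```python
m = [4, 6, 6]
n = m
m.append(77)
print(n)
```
[4, 6, 6, 77]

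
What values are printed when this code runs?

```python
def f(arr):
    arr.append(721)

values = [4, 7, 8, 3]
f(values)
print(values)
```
[4, 7, 8, 3, 721]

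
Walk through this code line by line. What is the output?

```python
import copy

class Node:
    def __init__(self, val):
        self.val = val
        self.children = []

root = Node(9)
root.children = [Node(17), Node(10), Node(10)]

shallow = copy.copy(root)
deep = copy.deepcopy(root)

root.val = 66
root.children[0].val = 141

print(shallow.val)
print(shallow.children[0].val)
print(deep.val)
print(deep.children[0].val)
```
9
141
9
17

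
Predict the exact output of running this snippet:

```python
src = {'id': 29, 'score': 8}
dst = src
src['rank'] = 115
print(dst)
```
{'id': 29, 'score': 8, 'rank': 115}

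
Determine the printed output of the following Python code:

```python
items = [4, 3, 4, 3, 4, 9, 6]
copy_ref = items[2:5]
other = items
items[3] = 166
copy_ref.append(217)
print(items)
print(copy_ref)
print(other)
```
[4, 3, 4, 166, 4, 9, 6]
[4, 3, 4, 217]
[4, 3, 4, 166, 4, 9, 6]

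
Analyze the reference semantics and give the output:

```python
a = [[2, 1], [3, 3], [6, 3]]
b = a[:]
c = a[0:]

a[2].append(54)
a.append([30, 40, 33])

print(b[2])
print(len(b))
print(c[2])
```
[6, 3, 54]
3
[6, 3, 54]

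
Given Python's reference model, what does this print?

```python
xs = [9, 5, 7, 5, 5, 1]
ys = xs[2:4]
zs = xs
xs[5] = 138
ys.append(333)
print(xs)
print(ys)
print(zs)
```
[9, 5, 7, 5, 5, 138]
[7, 5, 333]
[9, 5, 7, 5, 5, 138]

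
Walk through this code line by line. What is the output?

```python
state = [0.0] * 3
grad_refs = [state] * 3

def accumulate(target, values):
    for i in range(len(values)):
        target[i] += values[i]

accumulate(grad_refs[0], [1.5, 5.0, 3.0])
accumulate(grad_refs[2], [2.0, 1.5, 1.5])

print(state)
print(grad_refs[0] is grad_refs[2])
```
[3.5, 6.5, 4.5]
True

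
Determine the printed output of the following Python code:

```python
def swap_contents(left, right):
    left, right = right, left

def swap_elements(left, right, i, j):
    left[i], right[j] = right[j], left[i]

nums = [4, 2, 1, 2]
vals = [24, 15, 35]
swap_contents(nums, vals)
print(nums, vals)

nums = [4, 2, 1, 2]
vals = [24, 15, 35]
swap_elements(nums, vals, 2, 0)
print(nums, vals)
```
[4, 2, 1, 2] [24, 15, 35]
[4, 2, 24, 2] [1, 15, 35]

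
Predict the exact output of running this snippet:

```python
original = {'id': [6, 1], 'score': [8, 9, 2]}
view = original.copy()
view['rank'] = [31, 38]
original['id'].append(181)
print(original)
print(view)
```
{'id': [6, 1, 181], 'score': [8, 9, 2]}
{'id': [6, 1, 181], 'score': [8, 9, 2], 'rank': [31, 38]}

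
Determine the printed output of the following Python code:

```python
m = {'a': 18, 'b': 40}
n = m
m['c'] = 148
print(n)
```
{'a': 18, 'b': 40, 'c': 148}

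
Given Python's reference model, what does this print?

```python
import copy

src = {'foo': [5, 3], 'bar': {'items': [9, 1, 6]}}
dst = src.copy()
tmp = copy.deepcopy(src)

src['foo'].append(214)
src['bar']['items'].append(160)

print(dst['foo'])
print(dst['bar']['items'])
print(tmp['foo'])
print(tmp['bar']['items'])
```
[5, 3, 214]
[9, 1, 6, 160]
[5, 3]
[9, 1, 6]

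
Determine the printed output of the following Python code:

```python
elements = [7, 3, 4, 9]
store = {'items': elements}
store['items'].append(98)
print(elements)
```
[7, 3, 4, 9, 98]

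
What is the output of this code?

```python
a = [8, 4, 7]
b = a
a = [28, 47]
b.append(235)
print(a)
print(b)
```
[28, 47]
[8, 4, 7, 235]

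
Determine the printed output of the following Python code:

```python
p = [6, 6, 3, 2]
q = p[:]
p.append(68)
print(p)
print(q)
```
[6, 6, 3, 2, 68]
[6, 6, 3, 2]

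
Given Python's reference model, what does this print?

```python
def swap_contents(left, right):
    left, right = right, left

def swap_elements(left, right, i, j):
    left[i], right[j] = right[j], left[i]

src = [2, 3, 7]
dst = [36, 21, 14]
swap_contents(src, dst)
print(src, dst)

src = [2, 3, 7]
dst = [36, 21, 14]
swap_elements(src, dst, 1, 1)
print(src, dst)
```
[2, 3, 7] [36, 21, 14]
[2, 21, 7] [36, 3, 14]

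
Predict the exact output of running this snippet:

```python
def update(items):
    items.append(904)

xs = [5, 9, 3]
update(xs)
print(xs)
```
[5, 9, 3, 904]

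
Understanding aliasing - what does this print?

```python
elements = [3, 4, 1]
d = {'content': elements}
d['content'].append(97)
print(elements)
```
[3, 4, 1, 97]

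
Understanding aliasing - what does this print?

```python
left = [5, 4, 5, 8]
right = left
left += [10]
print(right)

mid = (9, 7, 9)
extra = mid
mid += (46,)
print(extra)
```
[5, 4, 5, 8, 10]
(9, 7, 9)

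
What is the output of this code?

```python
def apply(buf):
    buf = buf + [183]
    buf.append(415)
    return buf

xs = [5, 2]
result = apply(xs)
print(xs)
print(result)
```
[5, 2]
[5, 2, 183, 415]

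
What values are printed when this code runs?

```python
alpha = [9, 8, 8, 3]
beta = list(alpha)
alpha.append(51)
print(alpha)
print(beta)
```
[9, 8, 8, 3, 51]
[9, 8, 8, 3]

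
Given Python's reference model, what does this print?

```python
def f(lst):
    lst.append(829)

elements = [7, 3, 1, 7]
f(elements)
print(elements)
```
[7, 3, 1, 7, 829]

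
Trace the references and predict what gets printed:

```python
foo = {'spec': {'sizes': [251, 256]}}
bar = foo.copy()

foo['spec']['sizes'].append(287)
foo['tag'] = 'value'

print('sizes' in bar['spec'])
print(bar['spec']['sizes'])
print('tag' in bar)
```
True
[251, 256, 287]
False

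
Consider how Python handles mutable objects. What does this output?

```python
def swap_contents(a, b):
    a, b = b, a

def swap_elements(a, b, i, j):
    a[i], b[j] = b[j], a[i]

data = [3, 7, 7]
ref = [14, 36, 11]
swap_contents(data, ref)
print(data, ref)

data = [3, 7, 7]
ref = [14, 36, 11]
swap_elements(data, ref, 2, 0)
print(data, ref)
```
[3, 7, 7] [14, 36, 11]
[3, 7, 14] [7, 36, 11]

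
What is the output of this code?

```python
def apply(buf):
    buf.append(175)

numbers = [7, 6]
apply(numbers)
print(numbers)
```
[7, 6, 175]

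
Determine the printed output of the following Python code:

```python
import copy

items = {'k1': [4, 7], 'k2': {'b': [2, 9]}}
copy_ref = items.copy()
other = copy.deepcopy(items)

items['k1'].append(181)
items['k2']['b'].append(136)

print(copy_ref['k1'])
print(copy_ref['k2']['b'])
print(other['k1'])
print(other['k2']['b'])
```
[4, 7, 181]
[2, 9, 136]
[4, 7]
[2, 9]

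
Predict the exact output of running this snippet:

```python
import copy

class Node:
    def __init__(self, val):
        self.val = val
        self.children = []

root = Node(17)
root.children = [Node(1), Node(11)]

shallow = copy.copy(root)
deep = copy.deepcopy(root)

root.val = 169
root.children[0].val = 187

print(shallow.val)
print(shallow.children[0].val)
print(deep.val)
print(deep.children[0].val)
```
17
187
17
1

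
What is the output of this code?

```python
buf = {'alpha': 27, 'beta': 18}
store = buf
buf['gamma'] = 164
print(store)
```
{'alpha': 27, 'beta': 18, 'gamma': 164}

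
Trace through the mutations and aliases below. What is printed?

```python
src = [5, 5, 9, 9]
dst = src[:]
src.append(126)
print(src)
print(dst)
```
[5, 5, 9, 9, 126]
[5, 5, 9, 9]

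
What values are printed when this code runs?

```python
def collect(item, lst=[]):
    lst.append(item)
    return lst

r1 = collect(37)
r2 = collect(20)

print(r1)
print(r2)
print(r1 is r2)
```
[37, 20]
[37, 20]
True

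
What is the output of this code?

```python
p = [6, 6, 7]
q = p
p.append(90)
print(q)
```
[6, 6, 7, 90]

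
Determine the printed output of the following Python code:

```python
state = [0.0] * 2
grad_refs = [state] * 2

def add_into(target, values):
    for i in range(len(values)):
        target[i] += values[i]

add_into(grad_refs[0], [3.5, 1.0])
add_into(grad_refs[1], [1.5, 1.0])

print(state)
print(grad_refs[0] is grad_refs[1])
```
[5.0, 2.0]
True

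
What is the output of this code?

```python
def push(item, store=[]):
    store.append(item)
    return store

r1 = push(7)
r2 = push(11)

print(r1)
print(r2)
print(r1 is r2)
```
[7, 11]
[7, 11]
True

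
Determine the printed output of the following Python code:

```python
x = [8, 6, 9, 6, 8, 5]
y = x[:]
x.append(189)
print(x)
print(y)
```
[8, 6, 9, 6, 8, 5, 189]
[8, 6, 9, 6, 8, 5]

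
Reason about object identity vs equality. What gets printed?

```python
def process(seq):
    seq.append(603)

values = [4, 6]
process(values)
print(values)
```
[4, 6, 603]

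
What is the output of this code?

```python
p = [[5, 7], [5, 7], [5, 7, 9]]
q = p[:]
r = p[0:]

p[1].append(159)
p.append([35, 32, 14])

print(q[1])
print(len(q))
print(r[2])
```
[5, 7, 159]
3
[5, 7, 9]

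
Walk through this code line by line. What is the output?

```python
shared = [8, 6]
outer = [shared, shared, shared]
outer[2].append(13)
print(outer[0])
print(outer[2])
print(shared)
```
[8, 6, 13]
[8, 6, 13]
[8, 6, 13]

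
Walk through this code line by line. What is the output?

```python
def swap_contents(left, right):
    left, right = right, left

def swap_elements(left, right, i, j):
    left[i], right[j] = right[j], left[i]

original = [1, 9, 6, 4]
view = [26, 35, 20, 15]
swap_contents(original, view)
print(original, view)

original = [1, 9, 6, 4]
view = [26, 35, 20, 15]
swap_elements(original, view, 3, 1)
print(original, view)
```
[1, 9, 6, 4] [26, 35, 20, 15]
[1, 9, 6, 35] [26, 4, 20, 15]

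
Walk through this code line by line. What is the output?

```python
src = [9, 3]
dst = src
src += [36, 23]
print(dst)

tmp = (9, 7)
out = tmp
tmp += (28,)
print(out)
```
[9, 3, 36, 23]
(9, 7)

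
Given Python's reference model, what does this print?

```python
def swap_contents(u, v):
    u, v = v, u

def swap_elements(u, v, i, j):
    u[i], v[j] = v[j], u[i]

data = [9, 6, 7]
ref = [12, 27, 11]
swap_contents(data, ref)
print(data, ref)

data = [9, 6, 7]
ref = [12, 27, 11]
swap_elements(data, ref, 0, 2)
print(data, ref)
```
[9, 6, 7] [12, 27, 11]
[11, 6, 7] [12, 27, 9]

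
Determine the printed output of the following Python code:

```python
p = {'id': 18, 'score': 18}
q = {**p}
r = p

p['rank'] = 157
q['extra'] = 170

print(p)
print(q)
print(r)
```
{'id': 18, 'score': 18, 'rank': 157}
{'id': 18, 'score': 18, 'extra': 170}
{'id': 18, 'score': 18, 'rank': 157}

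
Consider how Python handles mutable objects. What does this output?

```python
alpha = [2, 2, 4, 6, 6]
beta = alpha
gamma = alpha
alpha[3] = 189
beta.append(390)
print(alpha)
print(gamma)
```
[2, 2, 4, 189, 6, 390]
[2, 2, 4, 189, 6, 390]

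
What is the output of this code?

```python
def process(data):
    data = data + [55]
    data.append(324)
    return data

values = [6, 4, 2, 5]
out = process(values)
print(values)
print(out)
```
[6, 4, 2, 5]
[6, 4, 2, 5, 55, 324]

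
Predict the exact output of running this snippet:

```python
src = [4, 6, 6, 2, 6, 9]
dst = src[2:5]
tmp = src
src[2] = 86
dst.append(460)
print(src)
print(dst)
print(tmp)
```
[4, 6, 86, 2, 6, 9]
[6, 2, 6, 460]
[4, 6, 86, 2, 6, 9]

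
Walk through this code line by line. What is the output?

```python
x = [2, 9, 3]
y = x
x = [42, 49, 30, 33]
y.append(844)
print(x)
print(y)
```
[42, 49, 30, 33]
[2, 9, 3, 844]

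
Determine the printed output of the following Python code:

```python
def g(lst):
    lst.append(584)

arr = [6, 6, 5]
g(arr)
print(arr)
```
[6, 6, 5, 584]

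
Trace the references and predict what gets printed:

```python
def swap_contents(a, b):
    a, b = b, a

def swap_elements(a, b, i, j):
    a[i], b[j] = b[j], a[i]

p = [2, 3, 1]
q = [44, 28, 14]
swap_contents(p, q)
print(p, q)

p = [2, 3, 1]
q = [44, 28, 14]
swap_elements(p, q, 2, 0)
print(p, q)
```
[2, 3, 1] [44, 28, 14]
[2, 3, 44] [1, 28, 14]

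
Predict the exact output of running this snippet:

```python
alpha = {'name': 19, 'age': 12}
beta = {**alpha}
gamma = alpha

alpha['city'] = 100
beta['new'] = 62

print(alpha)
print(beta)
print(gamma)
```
{'name': 19, 'age': 12, 'city': 100}
{'name': 19, 'age': 12, 'new': 62}
{'name': 19, 'age': 12, 'city': 100}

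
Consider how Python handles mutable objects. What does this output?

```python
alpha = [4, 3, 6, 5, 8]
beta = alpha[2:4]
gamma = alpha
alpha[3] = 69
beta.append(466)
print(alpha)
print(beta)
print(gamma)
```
[4, 3, 6, 69, 8]
[6, 5, 466]
[4, 3, 6, 69, 8]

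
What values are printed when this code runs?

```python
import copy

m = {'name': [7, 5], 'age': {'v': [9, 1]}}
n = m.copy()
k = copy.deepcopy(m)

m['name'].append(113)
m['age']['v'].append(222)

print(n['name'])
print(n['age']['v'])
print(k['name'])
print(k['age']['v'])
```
[7, 5, 113]
[9, 1, 222]
[7, 5]
[9, 1]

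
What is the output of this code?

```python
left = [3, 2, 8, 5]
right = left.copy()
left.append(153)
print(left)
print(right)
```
[3, 2, 8, 5, 153]
[3, 2, 8, 5]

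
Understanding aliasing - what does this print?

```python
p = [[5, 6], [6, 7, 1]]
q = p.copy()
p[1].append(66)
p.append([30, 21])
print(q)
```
[[5, 6], [6, 7, 1, 66]]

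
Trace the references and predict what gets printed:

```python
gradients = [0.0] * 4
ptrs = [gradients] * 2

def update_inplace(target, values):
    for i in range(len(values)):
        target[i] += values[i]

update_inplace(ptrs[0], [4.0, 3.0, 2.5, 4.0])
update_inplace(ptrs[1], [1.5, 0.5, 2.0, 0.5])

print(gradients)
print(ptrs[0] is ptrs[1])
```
[5.5, 3.5, 4.5, 4.5]
True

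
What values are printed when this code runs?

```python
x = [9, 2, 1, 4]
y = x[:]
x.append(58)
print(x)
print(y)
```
[9, 2, 1, 4, 58]
[9, 2, 1, 4]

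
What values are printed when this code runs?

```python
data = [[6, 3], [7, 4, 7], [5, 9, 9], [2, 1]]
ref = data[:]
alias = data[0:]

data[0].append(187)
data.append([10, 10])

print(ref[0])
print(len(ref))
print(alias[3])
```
[6, 3, 187]
4
[2, 1]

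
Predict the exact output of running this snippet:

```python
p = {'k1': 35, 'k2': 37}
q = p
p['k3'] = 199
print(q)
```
{'k1': 35, 'k2': 37, 'k3': 199}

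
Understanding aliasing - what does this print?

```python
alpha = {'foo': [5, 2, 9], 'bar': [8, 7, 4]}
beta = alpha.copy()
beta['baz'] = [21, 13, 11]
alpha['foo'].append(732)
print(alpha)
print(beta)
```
{'foo': [5, 2, 9, 732], 'bar': [8, 7, 4]}
{'foo': [5, 2, 9, 732], 'bar': [8, 7, 4], 'baz': [21, 13, 11]}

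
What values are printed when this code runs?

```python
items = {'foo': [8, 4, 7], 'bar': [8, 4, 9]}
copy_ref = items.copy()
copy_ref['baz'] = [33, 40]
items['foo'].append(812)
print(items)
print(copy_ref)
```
{'foo': [8, 4, 7, 812], 'bar': [8, 4, 9]}
{'foo': [8, 4, 7, 812], 'bar': [8, 4, 9], 'baz': [33, 40]}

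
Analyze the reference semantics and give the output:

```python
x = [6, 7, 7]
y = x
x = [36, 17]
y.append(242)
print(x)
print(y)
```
[36, 17]
[6, 7, 7, 242]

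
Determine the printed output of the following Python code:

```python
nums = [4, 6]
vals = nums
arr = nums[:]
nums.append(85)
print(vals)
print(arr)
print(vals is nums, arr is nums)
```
[4, 6, 85]
[4, 6]
True False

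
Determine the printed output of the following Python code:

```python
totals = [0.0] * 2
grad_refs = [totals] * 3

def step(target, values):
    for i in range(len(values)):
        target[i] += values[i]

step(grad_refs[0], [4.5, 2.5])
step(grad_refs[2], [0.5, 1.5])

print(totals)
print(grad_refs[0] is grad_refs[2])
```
[5.0, 4.0]
True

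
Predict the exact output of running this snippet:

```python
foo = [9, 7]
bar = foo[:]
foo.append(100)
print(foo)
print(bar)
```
[9, 7, 100]
[9, 7]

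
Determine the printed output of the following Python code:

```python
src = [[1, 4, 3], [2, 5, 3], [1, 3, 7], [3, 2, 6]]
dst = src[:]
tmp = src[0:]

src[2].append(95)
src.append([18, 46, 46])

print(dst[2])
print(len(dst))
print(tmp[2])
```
[1, 3, 7, 95]
4
[1, 3, 7, 95]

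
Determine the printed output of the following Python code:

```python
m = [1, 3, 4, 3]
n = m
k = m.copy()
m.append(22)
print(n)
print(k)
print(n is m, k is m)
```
[1, 3, 4, 3, 22]
[1, 3, 4, 3]
True False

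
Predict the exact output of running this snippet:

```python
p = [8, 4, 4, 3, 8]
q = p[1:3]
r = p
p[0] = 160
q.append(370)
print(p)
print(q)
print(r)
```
[160, 4, 4, 3, 8]
[4, 4, 370]
[160, 4, 4, 3, 8]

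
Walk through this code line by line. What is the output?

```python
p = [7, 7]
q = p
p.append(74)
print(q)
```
[7, 7, 74]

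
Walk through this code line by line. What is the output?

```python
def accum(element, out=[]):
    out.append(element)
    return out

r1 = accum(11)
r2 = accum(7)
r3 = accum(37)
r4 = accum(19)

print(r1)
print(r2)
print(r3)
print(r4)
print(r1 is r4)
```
[11, 7, 37, 19]
[11, 7, 37, 19]
[11, 7, 37, 19]
[11, 7, 37, 19]
True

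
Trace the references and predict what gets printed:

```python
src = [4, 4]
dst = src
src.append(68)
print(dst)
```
[4, 4, 68]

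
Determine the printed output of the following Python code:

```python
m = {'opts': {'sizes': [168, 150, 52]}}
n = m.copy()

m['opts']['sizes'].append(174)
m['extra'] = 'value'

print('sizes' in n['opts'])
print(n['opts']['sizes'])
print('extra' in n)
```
True
[168, 150, 52, 174]
False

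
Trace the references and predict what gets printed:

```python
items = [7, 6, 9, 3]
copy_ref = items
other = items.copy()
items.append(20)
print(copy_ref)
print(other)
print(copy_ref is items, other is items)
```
[7, 6, 9, 3, 20]
[7, 6, 9, 3]
True False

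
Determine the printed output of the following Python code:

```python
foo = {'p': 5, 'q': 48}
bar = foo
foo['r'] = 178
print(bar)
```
{'p': 5, 'q': 48, 'r': 178}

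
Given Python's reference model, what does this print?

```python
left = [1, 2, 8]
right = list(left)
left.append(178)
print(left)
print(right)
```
[1, 2, 8, 178]
[1, 2, 8]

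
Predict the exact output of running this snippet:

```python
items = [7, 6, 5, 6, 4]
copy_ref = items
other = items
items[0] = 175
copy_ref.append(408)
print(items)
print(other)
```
[175, 6, 5, 6, 4, 408]
[175, 6, 5, 6, 4, 408]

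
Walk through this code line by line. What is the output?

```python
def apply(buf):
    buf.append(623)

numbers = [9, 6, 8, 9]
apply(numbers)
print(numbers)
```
[9, 6, 8, 9, 623]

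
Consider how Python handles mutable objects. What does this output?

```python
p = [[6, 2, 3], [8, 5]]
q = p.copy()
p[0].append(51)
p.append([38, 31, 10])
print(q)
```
[[6, 2, 3, 51], [8, 5]]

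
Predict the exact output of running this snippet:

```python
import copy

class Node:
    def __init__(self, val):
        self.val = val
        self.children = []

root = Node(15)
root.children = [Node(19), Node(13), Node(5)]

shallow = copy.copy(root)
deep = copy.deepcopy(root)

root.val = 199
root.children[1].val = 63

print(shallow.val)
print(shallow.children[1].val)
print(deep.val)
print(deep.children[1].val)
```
15
63
15
13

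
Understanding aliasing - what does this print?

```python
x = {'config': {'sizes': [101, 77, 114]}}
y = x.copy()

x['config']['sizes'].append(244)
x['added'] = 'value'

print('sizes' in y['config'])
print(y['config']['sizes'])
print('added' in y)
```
True
[101, 77, 114, 244]
False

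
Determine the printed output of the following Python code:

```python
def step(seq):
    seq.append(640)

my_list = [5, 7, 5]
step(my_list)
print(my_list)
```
[5, 7, 5, 640]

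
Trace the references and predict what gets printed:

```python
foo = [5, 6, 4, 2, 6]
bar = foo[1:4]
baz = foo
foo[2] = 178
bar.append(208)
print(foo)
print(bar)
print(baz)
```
[5, 6, 178, 2, 6]
[6, 4, 2, 208]
[5, 6, 178, 2, 6]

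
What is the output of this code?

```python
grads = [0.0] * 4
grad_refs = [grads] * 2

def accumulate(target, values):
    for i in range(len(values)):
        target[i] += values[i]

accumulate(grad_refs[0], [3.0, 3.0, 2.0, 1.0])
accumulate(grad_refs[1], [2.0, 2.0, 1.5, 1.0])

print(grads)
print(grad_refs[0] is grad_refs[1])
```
[5.0, 5.0, 3.5, 2.0]
True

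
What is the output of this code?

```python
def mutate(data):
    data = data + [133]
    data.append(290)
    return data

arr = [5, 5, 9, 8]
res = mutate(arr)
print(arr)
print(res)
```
[5, 5, 9, 8]
[5, 5, 9, 8, 133, 290]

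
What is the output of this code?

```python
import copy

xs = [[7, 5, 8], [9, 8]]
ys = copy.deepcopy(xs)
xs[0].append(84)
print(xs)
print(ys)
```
[[7, 5, 8, 84], [9, 8]]
[[7, 5, 8], [9, 8]]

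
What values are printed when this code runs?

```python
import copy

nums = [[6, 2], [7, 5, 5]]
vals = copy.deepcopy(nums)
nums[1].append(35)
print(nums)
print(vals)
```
[[6, 2], [7, 5, 5, 35]]
[[6, 2], [7, 5, 5]]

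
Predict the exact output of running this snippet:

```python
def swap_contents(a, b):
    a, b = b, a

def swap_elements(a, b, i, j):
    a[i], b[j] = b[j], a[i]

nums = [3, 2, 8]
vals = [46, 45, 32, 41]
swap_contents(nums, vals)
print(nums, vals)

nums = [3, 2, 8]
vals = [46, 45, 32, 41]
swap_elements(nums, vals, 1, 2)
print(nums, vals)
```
[3, 2, 8] [46, 45, 32, 41]
[3, 32, 8] [46, 45, 2, 41]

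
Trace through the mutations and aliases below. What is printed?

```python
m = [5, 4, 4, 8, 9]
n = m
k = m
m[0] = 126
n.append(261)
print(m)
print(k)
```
[126, 4, 4, 8, 9, 261]
[126, 4, 4, 8, 9, 261]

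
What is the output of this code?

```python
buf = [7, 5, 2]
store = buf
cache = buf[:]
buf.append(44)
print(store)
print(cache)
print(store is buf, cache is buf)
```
[7, 5, 2, 44]
[7, 5, 2]
True False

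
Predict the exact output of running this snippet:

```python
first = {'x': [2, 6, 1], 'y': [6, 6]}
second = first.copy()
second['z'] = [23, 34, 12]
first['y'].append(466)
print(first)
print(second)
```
{'x': [2, 6, 1], 'y': [6, 6, 466]}
{'x': [2, 6, 1], 'y': [6, 6, 466], 'z': [23, 34, 12]}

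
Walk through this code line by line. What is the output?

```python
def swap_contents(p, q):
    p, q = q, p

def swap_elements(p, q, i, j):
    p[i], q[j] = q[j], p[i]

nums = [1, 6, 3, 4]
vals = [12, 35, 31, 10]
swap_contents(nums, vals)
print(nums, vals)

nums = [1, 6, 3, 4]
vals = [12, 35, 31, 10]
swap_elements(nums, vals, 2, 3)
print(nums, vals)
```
[1, 6, 3, 4] [12, 35, 31, 10]
[1, 6, 10, 4] [12, 35, 31, 3]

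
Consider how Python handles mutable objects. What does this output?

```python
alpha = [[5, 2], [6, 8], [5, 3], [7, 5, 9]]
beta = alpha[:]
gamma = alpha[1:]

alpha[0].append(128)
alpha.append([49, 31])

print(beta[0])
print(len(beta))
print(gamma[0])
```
[5, 2, 128]
4
[6, 8]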